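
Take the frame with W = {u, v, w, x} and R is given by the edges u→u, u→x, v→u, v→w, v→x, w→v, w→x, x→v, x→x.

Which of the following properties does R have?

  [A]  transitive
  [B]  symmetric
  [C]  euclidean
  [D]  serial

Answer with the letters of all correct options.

D

(A) not transitive: u R x and x R v but not u R v.
(B) not symmetric: u R x but not x R u.
(C) not euclidean: u R x and u R u but not x R u.
(D) serial: every world has an R-successor.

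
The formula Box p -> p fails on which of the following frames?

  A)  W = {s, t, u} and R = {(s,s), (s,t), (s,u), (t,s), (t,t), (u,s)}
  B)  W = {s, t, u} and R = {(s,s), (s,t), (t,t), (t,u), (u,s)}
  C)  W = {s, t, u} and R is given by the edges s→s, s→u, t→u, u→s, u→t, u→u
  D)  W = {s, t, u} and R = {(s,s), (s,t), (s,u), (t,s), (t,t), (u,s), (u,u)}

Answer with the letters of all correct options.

The schema Box p -> p is axiom T; it is valid on a frame iff R is reflexive.
(A) R is not reflexive (not u R u), so the schema fails here.
(B) R is not reflexive (not u R u), so the schema fails here.
(C) R is not reflexive (not t R t), so the schema fails here.
(D) R is reflexive (each world relates to itself), so the schema is valid here.

A, B, C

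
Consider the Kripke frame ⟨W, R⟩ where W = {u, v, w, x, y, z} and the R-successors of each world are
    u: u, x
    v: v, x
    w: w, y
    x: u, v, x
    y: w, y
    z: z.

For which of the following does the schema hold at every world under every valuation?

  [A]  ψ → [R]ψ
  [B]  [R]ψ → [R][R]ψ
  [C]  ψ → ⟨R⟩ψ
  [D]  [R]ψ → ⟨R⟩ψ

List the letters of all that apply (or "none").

C, D

R is reflexive: each world relates to itself.
R is not transitive: u R x and x R v but not u R v.
R is serial: every world has an R-successor.
R is not a subset of the identity: u R x with u ≠ x.
(A) ψ → [R]ψ is equivalent to ◇p→p; it holds exactly when R ⊆ identity. Here R ⊄ identity — not valid.
(B) [R]ψ → [R][R]ψ is axiom 4; it is valid on a frame exactly when R is transitive. R is not transitive, so not valid.
(C) ψ → ⟨R⟩ψ is the dual of axiom T; it is valid on a frame exactly when R is reflexive. R is reflexive, so valid.
(D) [R]ψ → ⟨R⟩ψ (axiom D) characterises the serial frames. R is serial — valid.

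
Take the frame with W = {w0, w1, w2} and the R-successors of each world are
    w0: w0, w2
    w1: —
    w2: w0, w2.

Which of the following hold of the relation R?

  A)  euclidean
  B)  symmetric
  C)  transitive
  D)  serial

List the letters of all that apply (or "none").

(A) euclidean: any two R-successors of the same world are R-related.
(B) symmetric: every R-edge is matched by its reverse.
(C) transitive: R is closed under composition.
(D) not serial: w1 has no R-successor.

A, B, C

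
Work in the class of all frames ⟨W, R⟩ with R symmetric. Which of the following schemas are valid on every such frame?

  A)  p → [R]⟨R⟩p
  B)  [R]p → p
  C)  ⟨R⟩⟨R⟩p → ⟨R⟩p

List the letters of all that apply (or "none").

(A) p → [R]⟨R⟩p (axiom B) characterises the symmetric frames. Every such R is symmetric — valid.
(B) [R]p → p is axiom T; it is valid on a frame exactly when R is reflexive. Such an R need not be reflexive, so not valid.
(C) ⟨R⟩⟨R⟩p → ⟨R⟩p is the dual of axiom 4; it is valid on a frame exactly when R is transitive. Such an R need not be transitive, so not valid.

A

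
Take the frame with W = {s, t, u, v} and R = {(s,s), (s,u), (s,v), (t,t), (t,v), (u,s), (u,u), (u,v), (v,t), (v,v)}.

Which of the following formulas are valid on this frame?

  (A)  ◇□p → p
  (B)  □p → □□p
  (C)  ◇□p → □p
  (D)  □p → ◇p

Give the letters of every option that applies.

R is not symmetric: s R v but not v R s.
R is not transitive: s R v and v R t but not s R t.
R is not euclidean: s R v and s R s but not v R s.
R is serial: every world has an R-successor.
(A) the dual of axiom B: valid iff R is symmetric. R is not symmetric — not valid.
(B) □p → □□p is axiom 4, which corresponds to transitivity. R is not transitive — not valid.
(C) the dual of axiom 5: valid iff R is euclidean. R is not euclidean — not valid.
(D) □p → ◇p is axiom D, which corresponds to seriality. R is serial — valid.

D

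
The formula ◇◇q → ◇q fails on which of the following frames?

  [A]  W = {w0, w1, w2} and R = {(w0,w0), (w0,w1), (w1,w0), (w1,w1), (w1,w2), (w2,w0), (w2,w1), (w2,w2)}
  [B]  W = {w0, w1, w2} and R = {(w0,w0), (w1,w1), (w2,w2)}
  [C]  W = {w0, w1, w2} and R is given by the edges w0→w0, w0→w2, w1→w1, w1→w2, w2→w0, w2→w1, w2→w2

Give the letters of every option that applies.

A, C

The schema ◇◇q → ◇q is the dual of axiom 4; it is valid on a frame iff R is transitive.
(A) R is not transitive (w0 R w1 and w1 R w2 but not w0 R w2), so the schema fails here.
(B) R is transitive (R is closed under composition), so the schema is valid here.
(C) R is not transitive (w0 R w2 and w2 R w1 but not w0 R w1), so the schema fails here.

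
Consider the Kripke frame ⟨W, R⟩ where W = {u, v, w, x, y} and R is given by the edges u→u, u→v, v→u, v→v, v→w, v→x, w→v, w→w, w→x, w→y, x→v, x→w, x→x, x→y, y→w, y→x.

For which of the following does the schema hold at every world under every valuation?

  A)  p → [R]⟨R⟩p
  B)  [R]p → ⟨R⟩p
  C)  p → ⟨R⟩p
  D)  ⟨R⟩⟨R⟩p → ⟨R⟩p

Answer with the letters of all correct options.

A, B

R is not reflexive: not y R y.
R is symmetric: every R-edge is matched by its reverse.
R is not transitive: u R v and v R w but not u R w.
R is serial: every world has an R-successor.
(A) p → [R]⟨R⟩p is axiom B, which corresponds to symmetry. R is symmetric — valid.
(B) [R]p → ⟨R⟩p is axiom D; it is valid on a frame exactly when R is serial. R is serial, so valid.
(C) p → ⟨R⟩p is the dual of axiom T; it is valid on a frame exactly when R is reflexive. R is not reflexive, so not valid.
(D) ⟨R⟩⟨R⟩p → ⟨R⟩p is the dual of axiom 4; it is valid on a frame exactly when R is transitive. R is not transitive, so not valid.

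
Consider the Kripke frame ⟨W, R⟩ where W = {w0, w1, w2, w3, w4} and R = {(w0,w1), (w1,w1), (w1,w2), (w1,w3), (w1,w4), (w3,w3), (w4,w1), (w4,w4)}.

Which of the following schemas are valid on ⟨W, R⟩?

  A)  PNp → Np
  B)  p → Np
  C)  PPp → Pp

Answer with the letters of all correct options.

R is not transitive: w0 R w1 and w1 R w2 but not w0 R w2.
R is not euclidean: w1 R w2 and w1 R w1 but not w2 R w1.
R is not a subset of the identity: w0 R w1 with w0 ≠ w1.
(A) the dual of axiom 5: valid iff R is euclidean. R is not euclidean — not valid.
(B) p → Np is equivalent to ◇p→p; it holds exactly when R ⊆ identity. Here R ⊄ identity — not valid.
(C) PPp → Pp (the dual of axiom 4) characterises the transitive frames. R is not transitive — not valid.

none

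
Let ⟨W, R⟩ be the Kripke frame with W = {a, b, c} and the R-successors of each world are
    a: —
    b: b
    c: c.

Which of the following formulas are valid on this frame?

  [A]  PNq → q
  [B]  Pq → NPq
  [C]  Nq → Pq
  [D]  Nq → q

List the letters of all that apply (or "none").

R is not reflexive: not a R a.
R is symmetric: every R-edge is matched by its reverse.
R is euclidean: any two R-successors of the same world are R-related.
R is not serial: a has no R-successor.
(A) PNq → q is the dual of axiom B, which corresponds to symmetry. R is symmetric — valid.
(B) Pq → NPq is axiom 5, which corresponds to the euclidean property. R is euclidean — valid.
(C) Nq → Pq (axiom D) characterises the serial frames. R is not serial — not valid.
(D) Nq → q is axiom T; it is valid on a frame exactly when R is reflexive. R is not reflexive, so not valid.

A, B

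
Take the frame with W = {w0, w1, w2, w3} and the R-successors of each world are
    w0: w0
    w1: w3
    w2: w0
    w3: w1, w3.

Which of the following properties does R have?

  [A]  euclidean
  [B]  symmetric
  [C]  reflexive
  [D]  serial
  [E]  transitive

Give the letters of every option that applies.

(A) not euclidean: w3 R w1 and w3 R w1 but not w1 R w1.
(B) not symmetric: w2 R w0 but not w0 R w2.
(C) not reflexive: not w1 R w1.
(D) serial: every world has an R-successor.
(E) not transitive: w1 R w3 and w3 R w1 but not w1 R w1.

D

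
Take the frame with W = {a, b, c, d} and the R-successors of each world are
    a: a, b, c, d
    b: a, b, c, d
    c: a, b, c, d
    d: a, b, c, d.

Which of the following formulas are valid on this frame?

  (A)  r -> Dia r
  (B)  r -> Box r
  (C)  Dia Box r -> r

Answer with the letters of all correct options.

R is reflexive: each world relates to itself.
R is symmetric: every R-edge is matched by its reverse.
R is not a subset of the identity: a R b with a ≠ b.
(A) r -> Dia r is the dual of axiom T, which corresponds to reflexivity. R is reflexive — valid.
(B) r -> Box r (equivalent to ◇p→p) corresponds to R being a subset of the identity. Here R ⊄ identity, so not valid.
(C) Dia Box r -> r (the dual of axiom B) characterises the symmetric frames. R is symmetric — valid.

A, C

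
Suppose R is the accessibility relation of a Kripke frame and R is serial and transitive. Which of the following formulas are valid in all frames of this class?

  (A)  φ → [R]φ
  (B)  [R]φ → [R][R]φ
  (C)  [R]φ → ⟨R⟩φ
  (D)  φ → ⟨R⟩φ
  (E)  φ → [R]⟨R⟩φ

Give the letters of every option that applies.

(A) φ → [R]φ (equivalent to ◇p→p) corresponds to R being a subset of the identity. Such an R need not be a subset of the identity, so not valid.
(B) [R]φ → [R][R]φ (axiom 4) characterises the transitive frames. Every such R is transitive — valid.
(C) [R]φ → ⟨R⟩φ (axiom D) characterises the serial frames. Every such R is serial — valid.
(D) φ → ⟨R⟩φ (the dual of axiom T) characterises the reflexive frames. Such an R need not be reflexive — not valid.
(E) φ → [R]⟨R⟩φ is axiom B, which corresponds to symmetry. Such an R need not be symmetric — not valid.

B, C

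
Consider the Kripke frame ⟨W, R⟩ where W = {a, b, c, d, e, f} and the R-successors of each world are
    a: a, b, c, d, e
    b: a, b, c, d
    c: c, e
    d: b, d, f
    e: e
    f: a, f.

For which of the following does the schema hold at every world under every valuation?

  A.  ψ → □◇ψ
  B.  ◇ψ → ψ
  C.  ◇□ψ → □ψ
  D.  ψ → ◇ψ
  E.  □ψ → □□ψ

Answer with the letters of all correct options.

R is reflexive: each world relates to itself.
R is not symmetric: a R c but not c R a.
R is not transitive: a R d and d R f but not a R f.
R is not euclidean: a R b and a R e but not b R e.
R is not a subset of the identity: a R b with a ≠ b.
(A) axiom B: valid iff R is symmetric. R is not symmetric — not valid.
(B) ◇ψ → ψ is valid only on frames where every R-edge is a self-loop. Here R ⊄ identity — not valid.
(C) ◇□ψ → □ψ is the dual of axiom 5, which corresponds to the euclidean property. R is not euclidean — not valid.
(D) ψ → ◇ψ is the dual of axiom T; it is valid on a frame exactly when R is reflexive. R is reflexive, so valid.
(E) □ψ → □□ψ is axiom 4; it is valid on a frame exactly when R is transitive. R is not transitive, so not valid.

D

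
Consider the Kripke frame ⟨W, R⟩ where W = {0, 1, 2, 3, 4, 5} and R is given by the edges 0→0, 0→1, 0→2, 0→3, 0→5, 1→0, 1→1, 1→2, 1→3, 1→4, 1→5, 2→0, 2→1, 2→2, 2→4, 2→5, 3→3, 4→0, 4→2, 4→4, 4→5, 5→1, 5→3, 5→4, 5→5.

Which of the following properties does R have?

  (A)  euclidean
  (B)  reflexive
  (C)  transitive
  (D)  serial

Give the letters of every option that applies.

(A) not euclidean: 0 R 2 and 0 R 3 but not 2 R 3.
(B) reflexive: each world relates to itself.
(C) not transitive: 0 R 1 and 1 R 4 but not 0 R 4.
(D) serial: every world has an R-successor.

B, D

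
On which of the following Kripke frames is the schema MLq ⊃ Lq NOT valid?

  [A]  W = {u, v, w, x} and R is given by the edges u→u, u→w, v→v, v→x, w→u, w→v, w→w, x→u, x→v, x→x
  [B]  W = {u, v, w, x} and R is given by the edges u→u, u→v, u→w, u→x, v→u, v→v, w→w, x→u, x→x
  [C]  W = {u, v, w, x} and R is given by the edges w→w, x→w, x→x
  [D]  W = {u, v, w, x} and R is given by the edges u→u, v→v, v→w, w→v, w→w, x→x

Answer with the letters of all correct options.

A, B, C

The schema MLq ⊃ Lq is the dual of axiom 5; it is valid on a frame iff R is euclidean.
(A) R is not euclidean (w R u and w R v but not u R v), so the schema fails here.
(B) R is not euclidean (u R v and u R w but not v R w), so the schema fails here.
(C) R is not euclidean (x R w and x R x but not w R x), so the schema fails here.
(D) R is euclidean (any two R-successors of the same world are R-related), so the schema is valid here.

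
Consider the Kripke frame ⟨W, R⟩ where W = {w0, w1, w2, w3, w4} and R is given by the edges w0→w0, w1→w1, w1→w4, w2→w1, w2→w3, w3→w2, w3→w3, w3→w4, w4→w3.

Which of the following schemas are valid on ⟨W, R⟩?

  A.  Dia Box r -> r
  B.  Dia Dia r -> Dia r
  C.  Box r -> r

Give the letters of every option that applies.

none

R is not reflexive: not w2 R w2.
R is not symmetric: w1 R w4 but not w4 R w1.
R is not transitive: w1 R w4 and w4 R w3 but not w1 R w3.
(A) Dia Box r -> r (the dual of axiom B) characterises the symmetric frames. R is not symmetric — not valid.
(B) the dual of axiom 4: valid iff R is transitive. R is not transitive — not valid.
(C) axiom T: valid iff R is reflexive. R is not reflexive — not valid.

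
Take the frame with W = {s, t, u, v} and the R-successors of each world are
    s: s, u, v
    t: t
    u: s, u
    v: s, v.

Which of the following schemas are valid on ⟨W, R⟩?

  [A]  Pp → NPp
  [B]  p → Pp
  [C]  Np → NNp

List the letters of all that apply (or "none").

R is reflexive: each world relates to itself.
R is not transitive: u R s and s R v but not u R v.
R is not euclidean: s R u and s R v but not u R v.
(A) Pp → NPp is axiom 5, which corresponds to the euclidean property. R is not euclidean — not valid.
(B) p → Pp is the dual of axiom T; it is valid on a frame exactly when R is reflexive. R is reflexive, so valid.
(C) axiom 4: valid iff R is transitive. R is not transitive — not valid.

B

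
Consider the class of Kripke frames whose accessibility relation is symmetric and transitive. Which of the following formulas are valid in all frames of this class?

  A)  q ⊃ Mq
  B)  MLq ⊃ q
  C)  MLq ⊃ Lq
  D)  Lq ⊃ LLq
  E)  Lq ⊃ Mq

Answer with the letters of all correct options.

A symmetric transitive relation is euclidean (uRv and uRw give vRu by symmetry, then vRw by transitivity).
(A) q ⊃ Mq (the dual of axiom T) characterises the reflexive frames. Such an R need not be reflexive — not valid.
(B) MLq ⊃ q is the dual of axiom B; it is valid on a frame exactly when R is symmetric. Every such R is symmetric, so valid.
(C) MLq ⊃ Lq is the dual of axiom 5, which corresponds to the euclidean property. Every such R is euclidean — valid.
(D) Lq ⊃ LLq is axiom 4, which corresponds to transitivity. Every such R is transitive — valid.
(E) axiom D: valid iff R is serial. Such an R need not be serial — not valid.

B, C, D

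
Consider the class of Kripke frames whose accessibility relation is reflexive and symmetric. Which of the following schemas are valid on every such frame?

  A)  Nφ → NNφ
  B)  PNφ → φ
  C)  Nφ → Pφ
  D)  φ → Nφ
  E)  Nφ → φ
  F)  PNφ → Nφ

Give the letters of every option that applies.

B, C, E

Reflexive relations are serial.
(A) Nφ → NNφ is axiom 4, which corresponds to transitivity. Such an R need not be transitive — not valid.
(B) PNφ → φ (the dual of axiom B) characterises the symmetric frames. Every such R is symmetric — valid.
(C) Nφ → Pφ (axiom D) characterises the serial frames. Every such R is serial — valid.
(D) φ → Nφ is equivalent to ◇p→p; it holds exactly when R ⊆ identity. Such an R need not be a subset of the identity — not valid.
(E) Nφ → φ is axiom T; it is valid on a frame exactly when R is reflexive. Every such R is reflexive, so valid.
(F) PNφ → Nφ is the dual of axiom 5; it is valid on a frame exactly when R is euclidean. Such an R need not be euclidean, so not valid.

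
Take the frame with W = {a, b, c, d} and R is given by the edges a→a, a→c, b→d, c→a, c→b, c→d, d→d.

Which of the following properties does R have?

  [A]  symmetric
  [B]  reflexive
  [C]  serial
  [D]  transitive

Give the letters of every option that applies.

(A) not symmetric: b R d but not d R b.
(B) not reflexive: not b R b.
(C) serial: every world has an R-successor.
(D) not transitive: a R c and c R b but not a R b.

C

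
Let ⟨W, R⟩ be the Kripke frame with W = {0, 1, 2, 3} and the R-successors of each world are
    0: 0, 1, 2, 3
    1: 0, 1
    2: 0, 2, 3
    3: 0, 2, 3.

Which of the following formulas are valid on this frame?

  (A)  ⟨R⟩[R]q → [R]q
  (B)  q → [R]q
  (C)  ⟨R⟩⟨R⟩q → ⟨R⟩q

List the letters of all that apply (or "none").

none

R is not transitive: 1 R 0 and 0 R 2 but not 1 R 2.
R is not euclidean: 0 R 1 and 0 R 2 but not 1 R 2.
R is not a subset of the identity: 0 R 1 with 0 ≠ 1.
(A) the dual of axiom 5: valid iff R is euclidean. R is not euclidean — not valid.
(B) q → [R]q is equivalent to ◇p→p; it holds exactly when R ⊆ identity. Here R ⊄ identity — not valid.
(C) ⟨R⟩⟨R⟩q → ⟨R⟩q is the dual of axiom 4, which corresponds to transitivity. R is not transitive — not valid.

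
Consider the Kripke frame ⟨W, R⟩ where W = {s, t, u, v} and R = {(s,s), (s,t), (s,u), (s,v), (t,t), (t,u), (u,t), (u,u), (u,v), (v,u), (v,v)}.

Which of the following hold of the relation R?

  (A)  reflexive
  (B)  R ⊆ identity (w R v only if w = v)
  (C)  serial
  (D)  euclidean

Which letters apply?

A, C

(A) reflexive: each world relates to itself.
(B) not ⊆ identity: s R t with s ≠ t.
(C) serial: every world has an R-successor.
(D) not euclidean: s R t and s R s but not t R s.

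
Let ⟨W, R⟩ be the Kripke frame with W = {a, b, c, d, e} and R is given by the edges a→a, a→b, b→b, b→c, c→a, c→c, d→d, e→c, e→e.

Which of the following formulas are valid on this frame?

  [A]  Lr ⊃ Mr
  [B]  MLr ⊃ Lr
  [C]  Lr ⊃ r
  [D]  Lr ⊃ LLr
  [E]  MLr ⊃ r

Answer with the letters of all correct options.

A, C

R is reflexive: each world relates to itself.
R is not symmetric: a R b but not b R a.
R is not transitive: a R b and b R c but not a R c.
R is not euclidean: a R b and a R a but not b R a.
R is serial: every world has an R-successor.
(A) Lr ⊃ Mr is axiom D; it is valid on a frame exactly when R is serial. R is serial, so valid.
(B) MLr ⊃ Lr is the dual of axiom 5; it is valid on a frame exactly when R is euclidean. R is not euclidean, so not valid.
(C) Lr ⊃ r (axiom T) characterises the reflexive frames. R is reflexive — valid.
(D) Lr ⊃ LLr (axiom 4) characterises the transitive frames. R is not transitive — not valid.
(E) MLr ⊃ r is the dual of axiom B; it is valid on a frame exactly when R is symmetric. R is not symmetric, so not valid.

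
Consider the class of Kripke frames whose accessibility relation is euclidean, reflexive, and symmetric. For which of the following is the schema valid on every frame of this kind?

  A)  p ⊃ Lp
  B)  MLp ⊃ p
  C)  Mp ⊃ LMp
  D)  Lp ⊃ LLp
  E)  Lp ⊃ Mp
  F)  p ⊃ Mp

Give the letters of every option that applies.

B, C, D, E, F

A relation that is euclidean, reflexive, and symmetric is also serial and transitive.
(A) p ⊃ Lp is equivalent to ◇p→p; it holds exactly when R ⊆ identity. Such an R need not be a subset of the identity — not valid.
(B) MLp ⊃ p (the dual of axiom B) characterises the symmetric frames. Every such R is symmetric — valid.
(C) Mp ⊃ LMp is axiom 5, which corresponds to the euclidean property. Every such R is euclidean — valid.
(D) Lp ⊃ LLp is axiom 4, which corresponds to transitivity. Every such R is transitive — valid.
(E) Lp ⊃ Mp (axiom D) characterises the serial frames. Every such R is serial — valid.
(F) the dual of axiom T: valid iff R is reflexive. Every such R is reflexive — valid.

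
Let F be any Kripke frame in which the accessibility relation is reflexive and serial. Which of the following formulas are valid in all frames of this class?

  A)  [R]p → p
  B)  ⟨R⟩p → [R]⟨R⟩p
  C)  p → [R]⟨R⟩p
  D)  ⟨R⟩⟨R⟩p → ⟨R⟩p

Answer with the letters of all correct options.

(A) [R]p → p is axiom T; it is valid on a frame exactly when R is reflexive. Every such R is reflexive, so valid.
(B) ⟨R⟩p → [R]⟨R⟩p is axiom 5, which corresponds to the euclidean property. Such an R need not be euclidean — not valid.
(C) p → [R]⟨R⟩p is axiom B; it is valid on a frame exactly when R is symmetric. Such an R need not be symmetric, so not valid.
(D) ⟨R⟩⟨R⟩p → ⟨R⟩p is the dual of axiom 4; it is valid on a frame exactly when R is transitive. Such an R need not be transitive, so not valid.

A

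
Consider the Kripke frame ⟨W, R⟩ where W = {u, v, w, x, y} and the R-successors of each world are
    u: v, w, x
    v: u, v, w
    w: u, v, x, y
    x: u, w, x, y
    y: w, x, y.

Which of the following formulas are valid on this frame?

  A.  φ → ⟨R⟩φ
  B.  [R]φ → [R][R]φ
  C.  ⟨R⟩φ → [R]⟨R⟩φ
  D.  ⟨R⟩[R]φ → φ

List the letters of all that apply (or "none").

D

R is not reflexive: not u R u.
R is symmetric: every R-edge is matched by its reverse.
R is not transitive: u R v and v R u but not u R u.
R is not euclidean: u R v and u R x but not v R x.
(A) the dual of axiom T: valid iff R is reflexive. R is not reflexive — not valid.
(B) axiom 4: valid iff R is transitive. R is not transitive — not valid.
(C) ⟨R⟩φ → [R]⟨R⟩φ is axiom 5, which corresponds to the euclidean property. R is not euclidean — not valid.
(D) the dual of axiom B: valid iff R is symmetric. R is symmetric — valid.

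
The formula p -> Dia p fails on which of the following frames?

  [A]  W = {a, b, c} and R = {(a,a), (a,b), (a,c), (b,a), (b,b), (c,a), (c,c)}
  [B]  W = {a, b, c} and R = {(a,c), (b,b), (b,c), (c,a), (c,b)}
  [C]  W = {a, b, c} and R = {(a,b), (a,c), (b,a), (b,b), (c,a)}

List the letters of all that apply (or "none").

B, C

The schema p -> Dia p is the dual of axiom T; it is valid on a frame iff R is reflexive.
(A) R is reflexive (each world relates to itself), so the schema is valid here.
(B) R is not reflexive (not a R a), so the schema fails here.
(C) R is not reflexive (not a R a), so the schema fails here.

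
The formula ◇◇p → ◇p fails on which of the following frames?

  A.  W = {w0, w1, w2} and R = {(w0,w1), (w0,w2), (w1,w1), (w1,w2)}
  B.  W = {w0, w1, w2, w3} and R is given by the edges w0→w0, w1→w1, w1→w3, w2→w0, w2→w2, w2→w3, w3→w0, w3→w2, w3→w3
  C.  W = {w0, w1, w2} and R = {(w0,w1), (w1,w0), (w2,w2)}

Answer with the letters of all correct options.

The schema ◇◇p → ◇p is the dual of axiom 4; it is valid on a frame iff R is transitive.
(A) R is transitive (R is closed under composition), so the schema is valid here.
(B) R is not transitive (w1 R w3 and w3 R w0 but not w1 R w0), so the schema fails here.
(C) R is not transitive (w0 R w1 and w1 R w0 but not w0 R w0), so the schema fails here.

B, C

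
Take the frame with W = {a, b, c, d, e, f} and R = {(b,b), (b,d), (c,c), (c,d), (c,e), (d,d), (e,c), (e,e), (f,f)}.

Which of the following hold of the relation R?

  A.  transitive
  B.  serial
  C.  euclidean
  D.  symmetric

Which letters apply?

none

(A) not transitive: e R c and c R d but not e R d.
(B) not serial: a has no R-successor.
(C) not euclidean: b R d and b R b but not d R b.
(D) not symmetric: b R d but not d R b.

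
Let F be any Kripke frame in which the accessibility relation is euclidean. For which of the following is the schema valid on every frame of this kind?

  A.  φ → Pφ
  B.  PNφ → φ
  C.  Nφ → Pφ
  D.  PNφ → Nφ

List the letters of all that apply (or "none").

D

(A) the dual of axiom T: valid iff R is reflexive. Such an R need not be reflexive — not valid.
(B) PNφ → φ is the dual of axiom B; it is valid on a frame exactly when R is symmetric. Such an R need not be symmetric, so not valid.
(C) Nφ → Pφ is axiom D; it is valid on a frame exactly when R is serial. Such an R need not be serial, so not valid.
(D) the dual of axiom 5: valid iff R is euclidean. Every such R is euclidean — valid.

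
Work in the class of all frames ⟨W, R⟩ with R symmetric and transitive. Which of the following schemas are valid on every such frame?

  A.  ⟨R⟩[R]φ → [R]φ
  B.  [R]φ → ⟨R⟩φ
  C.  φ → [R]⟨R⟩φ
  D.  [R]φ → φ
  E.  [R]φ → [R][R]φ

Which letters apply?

A symmetric transitive relation is euclidean (uRv and uRw give vRu by symmetry, then vRw by transitivity).
(A) ⟨R⟩[R]φ → [R]φ (the dual of axiom 5) characterises the euclidean frames. Every such R is euclidean — valid.
(B) [R]φ → ⟨R⟩φ (axiom D) characterises the serial frames. Such an R need not be serial — not valid.
(C) φ → [R]⟨R⟩φ (axiom B) characterises the symmetric frames. Every such R is symmetric — valid.
(D) [R]φ → φ (axiom T) characterises the reflexive frames. Such an R need not be reflexive — not valid.
(E) [R]φ → [R][R]φ (axiom 4) characterises the transitive frames. Every such R is transitive — valid.

A, C, E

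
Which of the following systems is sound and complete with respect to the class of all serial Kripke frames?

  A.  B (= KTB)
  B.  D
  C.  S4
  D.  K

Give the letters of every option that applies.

(A) B (= KTB) is determined by the class of reflexive and symmetric frames.
(B) D is determined by exactly this class.
(C) S4 is determined by the class of reflexive and transitive frames.
(D) K is determined by the class of arbitrary frames.

B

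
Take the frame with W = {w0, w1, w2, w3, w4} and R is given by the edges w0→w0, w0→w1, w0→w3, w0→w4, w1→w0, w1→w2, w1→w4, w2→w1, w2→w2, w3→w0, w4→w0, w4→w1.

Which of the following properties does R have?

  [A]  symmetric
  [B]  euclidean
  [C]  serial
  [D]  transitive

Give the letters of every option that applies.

A, C

(A) symmetric: every R-edge is matched by its reverse.
(B) not euclidean: w0 R w1 and w0 R w3 but not w1 R w3.
(C) serial: every world has an R-successor.
(D) not transitive: w0 R w1 and w1 R w2 but not w0 R w2.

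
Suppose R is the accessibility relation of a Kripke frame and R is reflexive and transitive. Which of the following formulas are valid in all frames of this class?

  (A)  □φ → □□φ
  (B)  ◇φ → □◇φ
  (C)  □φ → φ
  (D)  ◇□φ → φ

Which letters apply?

A, C

Reflexive relations are serial.
(A) □φ → □□φ (axiom 4) characterises the transitive frames. Every such R is transitive — valid.
(B) ◇φ → □◇φ is axiom 5; it is valid on a frame exactly when R is euclidean. Such an R need not be euclidean, so not valid.
(C) □φ → φ is axiom T; it is valid on a frame exactly when R is reflexive. Every such R is reflexive, so valid.
(D) ◇□φ → φ (the dual of axiom B) characterises the symmetric frames. Such an R need not be symmetric — not valid.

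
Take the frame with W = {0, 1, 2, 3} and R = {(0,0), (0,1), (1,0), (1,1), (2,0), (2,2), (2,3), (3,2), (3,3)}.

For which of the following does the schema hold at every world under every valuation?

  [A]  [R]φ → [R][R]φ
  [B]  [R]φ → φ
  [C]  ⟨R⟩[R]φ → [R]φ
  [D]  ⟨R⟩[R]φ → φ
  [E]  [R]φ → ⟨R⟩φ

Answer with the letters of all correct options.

B, E

R is reflexive: each world relates to itself.
R is not symmetric: 2 R 0 but not 0 R 2.
R is not transitive: 2 R 0 and 0 R 1 but not 2 R 1.
R is not euclidean: 2 R 0 and 2 R 2 but not 0 R 2.
R is serial: every world has an R-successor.
(A) [R]φ → [R][R]φ is axiom 4, which corresponds to transitivity. R is not transitive — not valid.
(B) [R]φ → φ is axiom T, which corresponds to reflexivity. R is reflexive — valid.
(C) ⟨R⟩[R]φ → [R]φ (the dual of axiom 5) characterises the euclidean frames. R is not euclidean — not valid.
(D) ⟨R⟩[R]φ → φ (the dual of axiom B) characterises the symmetric frames. R is not symmetric — not valid.
(E) [R]φ → ⟨R⟩φ is axiom D; it is valid on a frame exactly when R is serial. R is serial, so valid.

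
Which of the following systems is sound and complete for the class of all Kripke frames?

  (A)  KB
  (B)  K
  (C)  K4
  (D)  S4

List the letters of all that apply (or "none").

B

(A) KB is determined by the class of symmetric frames.
(B) K is determined by exactly this class.
(C) K4 is determined by the class of transitive frames.
(D) S4 is determined by the class of reflexive and transitive frames.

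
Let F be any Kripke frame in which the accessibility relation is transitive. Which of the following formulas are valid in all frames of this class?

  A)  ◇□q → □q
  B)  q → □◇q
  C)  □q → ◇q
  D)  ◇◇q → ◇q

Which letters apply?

(A) ◇□q → □q is the dual of axiom 5; it is valid on a frame exactly when R is euclidean. Such an R need not be euclidean, so not valid.
(B) q → □◇q is axiom B, which corresponds to symmetry. Such an R need not be symmetric — not valid.
(C) □q → ◇q is axiom D; it is valid on a frame exactly when R is serial. Such an R need not be serial, so not valid.
(D) ◇◇q → ◇q is the dual of axiom 4, which corresponds to transitivity. Every such R is transitive — valid.

D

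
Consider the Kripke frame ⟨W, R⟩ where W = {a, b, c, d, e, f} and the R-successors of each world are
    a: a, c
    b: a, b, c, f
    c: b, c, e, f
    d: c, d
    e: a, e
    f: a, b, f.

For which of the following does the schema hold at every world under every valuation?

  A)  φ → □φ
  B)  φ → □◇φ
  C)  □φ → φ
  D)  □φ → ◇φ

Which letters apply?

R is reflexive: each world relates to itself.
R is not symmetric: a R c but not c R a.
R is serial: every world has an R-successor.
R is not a subset of the identity: a R c with a ≠ c.
(A) φ → □φ is valid only on frames where every R-edge is a self-loop. Here R ⊄ identity — not valid.
(B) φ → □◇φ (axiom B) characterises the symmetric frames. R is not symmetric — not valid.
(C) □φ → φ (axiom T) characterises the reflexive frames. R is reflexive — valid.
(D) □φ → ◇φ is axiom D, which corresponds to seriality. R is serial — valid.

C, D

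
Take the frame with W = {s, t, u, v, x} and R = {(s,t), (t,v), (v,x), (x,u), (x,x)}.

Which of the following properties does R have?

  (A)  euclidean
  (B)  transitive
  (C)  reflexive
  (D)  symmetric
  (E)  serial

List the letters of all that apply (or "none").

none

(A) not euclidean: x R u and x R x but not u R x.
(B) not transitive: s R t and t R v but not s R v.
(C) not reflexive: not s R s.
(D) not symmetric: s R t but not t R s.
(E) not serial: u has no R-successor.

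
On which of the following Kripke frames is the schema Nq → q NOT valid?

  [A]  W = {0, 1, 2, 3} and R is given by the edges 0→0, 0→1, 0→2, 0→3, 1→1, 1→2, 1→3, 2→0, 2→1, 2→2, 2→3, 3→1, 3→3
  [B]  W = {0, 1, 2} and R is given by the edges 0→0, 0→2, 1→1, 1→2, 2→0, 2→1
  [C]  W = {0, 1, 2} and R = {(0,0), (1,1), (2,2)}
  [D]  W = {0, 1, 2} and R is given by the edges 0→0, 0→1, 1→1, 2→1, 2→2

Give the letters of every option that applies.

The schema Nq → q is axiom T; it is valid on a frame iff R is reflexive.
(A) R is reflexive (each world relates to itself), so the schema is valid here.
(B) R is not reflexive (not 2 R 2), so the schema fails here.
(C) R is reflexive (each world relates to itself), so the schema is valid here.
(D) R is reflexive (each world relates to itself), so the schema is valid here.

B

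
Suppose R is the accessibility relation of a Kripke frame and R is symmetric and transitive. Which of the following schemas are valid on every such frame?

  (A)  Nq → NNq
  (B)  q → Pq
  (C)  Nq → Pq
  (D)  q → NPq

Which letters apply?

A symmetric transitive relation is euclidean (uRv and uRw give vRu by symmetry, then vRw by transitivity).
(A) Nq → NNq (axiom 4) characterises the transitive frames. Every such R is transitive — valid.
(B) q → Pq is the dual of axiom T, which corresponds to reflexivity. Such an R need not be reflexive — not valid.
(C) Nq → Pq (axiom D) characterises the serial frames. Such an R need not be serial — not valid.
(D) q → NPq (axiom B) characterises the symmetric frames. Every such R is symmetric — valid.

A, D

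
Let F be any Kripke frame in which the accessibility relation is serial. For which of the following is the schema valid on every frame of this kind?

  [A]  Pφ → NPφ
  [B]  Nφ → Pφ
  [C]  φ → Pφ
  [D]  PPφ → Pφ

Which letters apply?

B

(A) axiom 5: valid iff R is euclidean. Such an R need not be euclidean — not valid.
(B) axiom D: valid iff R is serial. Every such R is serial — valid.
(C) φ → Pφ is the dual of axiom T, which corresponds to reflexivity. Such an R need not be reflexive — not valid.
(D) PPφ → Pφ is the dual of axiom 4, which corresponds to transitivity. Such an R need not be transitive — not valid.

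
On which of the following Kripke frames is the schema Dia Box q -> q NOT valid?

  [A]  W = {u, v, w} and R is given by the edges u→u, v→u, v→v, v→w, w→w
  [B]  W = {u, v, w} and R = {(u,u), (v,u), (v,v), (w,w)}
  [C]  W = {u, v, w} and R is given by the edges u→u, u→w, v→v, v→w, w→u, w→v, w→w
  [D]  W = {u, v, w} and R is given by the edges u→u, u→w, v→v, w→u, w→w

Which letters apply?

A, B

The schema Dia Box q -> q is the dual of axiom B; it is valid on a frame iff R is symmetric.
(A) R is not symmetric (v R u but not u R v), so the schema fails here.
(B) R is not symmetric (v R u but not u R v), so the schema fails here.
(C) R is symmetric (every R-edge is matched by its reverse), so the schema is valid here.
(D) R is symmetric (every R-edge is matched by its reverse), so the schema is valid here.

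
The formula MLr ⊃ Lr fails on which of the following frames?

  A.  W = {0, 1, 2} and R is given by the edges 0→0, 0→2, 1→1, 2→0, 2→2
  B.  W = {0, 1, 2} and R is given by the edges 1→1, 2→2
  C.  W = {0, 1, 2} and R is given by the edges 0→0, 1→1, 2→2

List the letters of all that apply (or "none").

none

The schema MLr ⊃ Lr is the dual of axiom 5; it is valid on a frame iff R is euclidean.
(A) R is euclidean (any two R-successors of the same world are R-related), so the schema is valid here.
(B) R is euclidean (any two R-successors of the same world are R-related), so the schema is valid here.
(C) R is euclidean (any two R-successors of the same world are R-related), so the schema is valid here.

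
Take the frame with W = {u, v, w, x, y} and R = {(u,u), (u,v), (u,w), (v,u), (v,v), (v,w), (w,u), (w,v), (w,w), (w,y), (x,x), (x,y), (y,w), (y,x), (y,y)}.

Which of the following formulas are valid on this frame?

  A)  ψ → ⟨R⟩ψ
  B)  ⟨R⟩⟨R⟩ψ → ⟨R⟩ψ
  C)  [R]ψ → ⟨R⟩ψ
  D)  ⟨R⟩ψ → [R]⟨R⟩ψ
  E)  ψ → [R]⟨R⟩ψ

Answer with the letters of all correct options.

A, C, E

R is reflexive: each world relates to itself.
R is symmetric: every R-edge is matched by its reverse.
R is not transitive: u R w and w R y but not u R y.
R is not euclidean: w R u and w R y but not u R y.
R is serial: every world has an R-successor.
(A) ψ → ⟨R⟩ψ (the dual of axiom T) characterises the reflexive frames. R is reflexive — valid.
(B) ⟨R⟩⟨R⟩ψ → ⟨R⟩ψ is the dual of axiom 4, which corresponds to transitivity. R is not transitive — not valid.
(C) [R]ψ → ⟨R⟩ψ is axiom D; it is valid on a frame exactly when R is serial. R is serial, so valid.
(D) ⟨R⟩ψ → [R]⟨R⟩ψ is axiom 5, which corresponds to the euclidean property. R is not euclidean — not valid.
(E) axiom B: valid iff R is symmetric. R is symmetric — valid.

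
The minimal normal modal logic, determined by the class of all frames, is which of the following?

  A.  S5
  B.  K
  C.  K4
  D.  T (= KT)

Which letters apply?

(A) S5 is determined by the class of reflexive, symmetric, and transitive frames.
(B) K is determined by exactly this class.
(C) K4 is determined by the class of transitive frames.
(D) T (= KT) is determined by the class of reflexive frames.

B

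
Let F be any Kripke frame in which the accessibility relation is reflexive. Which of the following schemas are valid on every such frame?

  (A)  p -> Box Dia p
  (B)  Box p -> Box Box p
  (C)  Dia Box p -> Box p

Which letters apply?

A reflexive relation is serial.
(A) p -> Box Dia p is axiom B; it is valid on a frame exactly when R is symmetric. Such an R need not be symmetric, so not valid.
(B) axiom 4: valid iff R is transitive. Such an R need not be transitive — not valid.
(C) the dual of axiom 5: valid iff R is euclidean. Such an R need not be euclidean — not valid.

none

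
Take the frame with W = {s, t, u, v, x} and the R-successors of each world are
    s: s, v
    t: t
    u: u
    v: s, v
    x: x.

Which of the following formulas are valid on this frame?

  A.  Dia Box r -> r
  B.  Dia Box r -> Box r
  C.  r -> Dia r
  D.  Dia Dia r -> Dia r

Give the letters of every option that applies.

A, B, C, D

R is reflexive: each world relates to itself.
R is symmetric: every R-edge is matched by its reverse.
R is transitive: R is closed under composition.
R is euclidean: any two R-successors of the same world are R-related.
(A) Dia Box r -> r is the dual of axiom B, which corresponds to symmetry. R is symmetric — valid.
(B) Dia Box r -> Box r is the dual of axiom 5, which corresponds to the euclidean property. R is euclidean — valid.
(C) r -> Dia r is the dual of axiom T; it is valid on a frame exactly when R is reflexive. R is reflexive, so valid.
(D) the dual of axiom 4: valid iff R is transitive. R is transitive — valid.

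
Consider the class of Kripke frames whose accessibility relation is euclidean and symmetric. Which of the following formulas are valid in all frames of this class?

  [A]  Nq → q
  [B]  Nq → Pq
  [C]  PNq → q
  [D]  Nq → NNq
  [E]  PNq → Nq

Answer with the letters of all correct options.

A symmetric euclidean relation is transitive (uRv and vRw give vRu by symmetry, then uRw by the euclidean condition, applied at v).
(A) axiom T: valid iff R is reflexive. Such an R need not be reflexive — not valid.
(B) axiom D: valid iff R is serial. Such an R need not be serial — not valid.
(C) PNq → q is the dual of axiom B, which corresponds to symmetry. Every such R is symmetric — valid.
(D) axiom 4: valid iff R is transitive. Every such R is transitive — valid.
(E) PNq → Nq is the dual of axiom 5; it is valid on a frame exactly when R is euclidean. Every such R is euclidean, so valid.

C, D, E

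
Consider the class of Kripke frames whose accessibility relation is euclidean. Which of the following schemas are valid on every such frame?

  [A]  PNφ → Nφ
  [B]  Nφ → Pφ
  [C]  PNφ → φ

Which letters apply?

A

(A) PNφ → Nφ (the dual of axiom 5) characterises the euclidean frames. Every such R is euclidean — valid.
(B) Nφ → Pφ (axiom D) characterises the serial frames. Such an R need not be serial — not valid.
(C) the dual of axiom B: valid iff R is symmetric. Such an R need not be symmetric — not valid.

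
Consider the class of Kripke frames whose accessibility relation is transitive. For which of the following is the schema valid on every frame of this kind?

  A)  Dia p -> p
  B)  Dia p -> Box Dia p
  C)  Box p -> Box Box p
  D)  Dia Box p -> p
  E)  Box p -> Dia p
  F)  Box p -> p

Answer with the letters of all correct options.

(A) Dia p -> p is the converse of T; it holds exactly when R ⊆ identity. Such an R need not be a subset of the identity — not valid.
(B) Dia p -> Box Dia p is axiom 5, which corresponds to the euclidean property. Such an R need not be euclidean — not valid.
(C) Box p -> Box Box p (axiom 4) characterises the transitive frames. Every such R is transitive — valid.
(D) Dia Box p -> p is the dual of axiom B; it is valid on a frame exactly when R is symmetric. Such an R need not be symmetric, so not valid.
(E) Box p -> Dia p is axiom D; it is valid on a frame exactly when R is serial. Such an R need not be serial, so not valid.
(F) Box p -> p is axiom T; it is valid on a frame exactly when R is reflexive. Such an R need not be reflexive, so not valid.

C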